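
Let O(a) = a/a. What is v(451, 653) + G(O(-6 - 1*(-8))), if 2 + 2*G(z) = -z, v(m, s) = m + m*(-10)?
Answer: -8121/2 ≈ -4060.5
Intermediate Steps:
v(m, s) = -9*m (v(m, s) = m - 10*m = -9*m)
O(a) = 1
G(z) = -1 - z/2 (G(z) = -1 + (-z)/2 = -1 - z/2)
v(451, 653) + G(O(-6 - 1*(-8))) = -9*451 + (-1 - ½*1) = -4059 + (-1 - ½) = -4059 - 3/2 = -8121/2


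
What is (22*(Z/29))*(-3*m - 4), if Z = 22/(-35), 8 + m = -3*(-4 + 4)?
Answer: -1936/203 ≈ -9.5369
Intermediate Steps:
m = -8 (m = -8 - 3*(-4 + 4) = -8 - 3*0 = -8 + 0 = -8)
Z = -22/35 (Z = 22*(-1/35) = -22/35 ≈ -0.62857)
(22*(Z/29))*(-3*m - 4) = (22*(-22/35/29))*(-3*(-8) - 4) = (22*(-22/35*1/29))*(24 - 4) = (22*(-22/1015))*20 = -484/1015*20 = -1936/203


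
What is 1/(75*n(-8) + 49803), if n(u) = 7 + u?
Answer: 1/49728 ≈ 2.0109e-5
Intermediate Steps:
1/(75*n(-8) + 49803) = 1/(75*(7 - 8) + 49803) = 1/(75*(-1) + 49803) = 1/(-75 + 49803) = 1/49728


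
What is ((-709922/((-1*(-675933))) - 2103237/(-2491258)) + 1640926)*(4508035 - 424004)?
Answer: 1612138270890258064300097/240560499102 ≈ 6.7016e+12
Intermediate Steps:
((-709922/((-1*(-675933))) - 2103237/(-2491258)) + 1640926)*(4508035 - 424004) = ((-709922/675933 - 2103237*(-1/2491258)) + 1640926)*4084031 = ((-709922*1/675933 + 2103237/2491258) + 1640926)*4084031 = ((-709922/675933 + 2103237/2491258) + 1640926)*4084031 = (-346951566755/1683923493714 + 1640926)*4084031 = (2763193495894572409/1683923493714)*4084031 = 1612138270890258064300097/240560499102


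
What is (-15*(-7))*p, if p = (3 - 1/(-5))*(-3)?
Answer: -1008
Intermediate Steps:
p = -48/5 (p = (3 - 1*(-1/5))*(-3) = (3 + 1/5)*(-3) = (16/5)*(-3) = -48/5 ≈ -9.6000)
(-15*(-7))*p = -15*(-7)*(-48/5) = 105*(-48/5) = -1008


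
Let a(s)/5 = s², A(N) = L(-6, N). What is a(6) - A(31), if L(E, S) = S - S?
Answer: 180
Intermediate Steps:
L(E, S) = 0
A(N) = 0
a(s) = 5*s²
a(6) - A(31) = 5*6² - 1*0 = 5*36 + 0 = 180 + 0 = 180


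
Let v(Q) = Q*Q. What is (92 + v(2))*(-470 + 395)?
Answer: -7200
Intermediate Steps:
v(Q) = Q**2
(92 + v(2))*(-470 + 395) = (92 + 2**2)*(-470 + 395) = (92 + 4)*(-75) = 96*(-75) = -7200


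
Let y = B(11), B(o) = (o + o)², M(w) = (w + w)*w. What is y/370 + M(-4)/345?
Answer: 17882/12765 ≈ 1.4009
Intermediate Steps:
M(w) = 2*w² (M(w) = (2*w)*w = 2*w²)
B(o) = 4*o² (B(o) = (2*o)² = 4*o²)
y = 484 (y = 4*11² = 4*121 = 484)
y/370 + M(-4)/345 = 484/370 + (2*(-4)²)/345 = 484*(1/370) + (2*16)*(1/345) = 242/185 + 32*(1/345) = 242/185 + 32/345 = 17882/12765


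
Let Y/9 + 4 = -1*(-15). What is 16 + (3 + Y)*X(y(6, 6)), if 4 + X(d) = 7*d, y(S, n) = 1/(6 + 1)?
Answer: -290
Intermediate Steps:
y(S, n) = ⅐ (y(S, n) = 1/7 = ⅐)
Y = 99 (Y = -36 + 9*(-1*(-15)) = -36 + 9*15 = -36 + 135 = 99)
X(d) = -4 + 7*d
16 + (3 + Y)*X(y(6, 6)) = 16 + (3 + 99)*(-4 + 7*(⅐)) = 16 + 102*(-4 + 1) = 16 + 102*(-3) = 16 - 306 = -290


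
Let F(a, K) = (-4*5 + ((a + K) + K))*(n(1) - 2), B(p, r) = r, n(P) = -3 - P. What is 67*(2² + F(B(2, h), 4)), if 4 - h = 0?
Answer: 3484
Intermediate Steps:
h = 4 (h = 4 - 1*0 = 4 + 0 = 4)
F(a, K) = 120 - 12*K - 6*a (F(a, K) = (-4*5 + ((a + K) + K))*((-3 - 1*1) - 2) = (-20 + ((K + a) + K))*((-3 - 1) - 2) = (-20 + (a + 2*K))*(-4 - 2) = (-20 + a + 2*K)*(-6) = 120 - 12*K - 6*a)
67*(2² + F(B(2, h), 4)) = 67*(2² + (120 - 12*4 - 6*4)) = 67*(4 + (120 - 48 - 24)) = 67*(4 + 48) = 67*52 = 3484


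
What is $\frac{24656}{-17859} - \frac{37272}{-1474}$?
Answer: $\frac{314648852}{13162083} \approx 23.906$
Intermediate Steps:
$\frac{24656}{-17859} - \frac{37272}{-1474} = 24656 \left(- \frac{1}{17859}\right) - - \frac{18636}{737} = - \frac{24656}{17859} + \frac{18636}{737} = \frac{314648852}{13162083}$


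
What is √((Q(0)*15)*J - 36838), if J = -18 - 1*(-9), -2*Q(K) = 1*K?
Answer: I*√36838 ≈ 191.93*I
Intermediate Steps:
Q(K) = -K/2
J = -9 (J = -18 + 9 = -9)
√((Q(0)*15)*J - 36838) = √((-½*0*15)*(-9) - 36838) = √((0*15)*(-9) - 36838) = √(0*(-9) - 36838) = √(0 - 36838) = √(-36838) = I*√36838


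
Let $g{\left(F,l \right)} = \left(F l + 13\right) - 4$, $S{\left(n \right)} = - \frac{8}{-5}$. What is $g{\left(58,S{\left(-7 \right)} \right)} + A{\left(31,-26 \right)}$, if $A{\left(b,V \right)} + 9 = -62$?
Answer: $\frac{154}{5} \approx 30.8$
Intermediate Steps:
$S{\left(n \right)} = \frac{8}{5}$ ($S{\left(n \right)} = \left(-8\right) \left(- \frac{1}{5}\right) = \frac{8}{5}$)
$A{\left(b,V \right)} = -71$ ($A{\left(b,V \right)} = -9 - 62 = -71$)
$g{\left(F,l \right)} = 9 + F l$ ($g{\left(F,l \right)} = \left(13 + F l\right) - 4 = 9 + F l$)
$g{\left(58,S{\left(-7 \right)} \right)} + A{\left(31,-26 \right)} = \left(9 + 58 \cdot \frac{8}{5}\right) - 71 = \left(9 + \frac{464}{5}\right) - 71 = \frac{509}{5} - 71 = \frac{154}{5}$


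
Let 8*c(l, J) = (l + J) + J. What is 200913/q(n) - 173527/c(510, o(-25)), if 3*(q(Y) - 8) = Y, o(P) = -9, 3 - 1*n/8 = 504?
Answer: -485600011/163344 ≈ -2972.9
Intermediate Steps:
n = -4008 (n = 24 - 8*504 = 24 - 4032 = -4008)
c(l, J) = J/4 + l/8 (c(l, J) = ((l + J) + J)/8 = ((J + l) + J)/8 = (l + 2*J)/8 = J/4 + l/8)
q(Y) = 8 + Y/3
200913/q(n) - 173527/c(510, o(-25)) = 200913/(8 + (⅓)*(-4008)) - 173527/((¼)*(-9) + (⅛)*510) = 200913/(8 - 1336) - 173527/(-9/4 + 255/4) = 200913/(-1328) - 173527/123/2 = 200913*(-1/1328) - 173527*2/123 = -200913/1328 - 347054/123 = -485600011/163344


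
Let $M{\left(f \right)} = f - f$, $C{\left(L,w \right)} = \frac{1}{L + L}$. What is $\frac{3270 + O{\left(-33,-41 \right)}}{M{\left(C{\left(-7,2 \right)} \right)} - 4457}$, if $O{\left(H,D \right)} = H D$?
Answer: $- \frac{4623}{4457} \approx -1.0372$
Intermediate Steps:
$C{\left(L,w \right)} = \frac{1}{2 L}$
$M{\left(f \right)} = 0$
$O{\left(H,D \right)} = D H$
$\frac{3270 + O{\left(-33,-41 \right)}}{M{\left(C{\left(-7,2 \right)} \right)} - 4457} = \frac{3270 - -1353}{0 - 4457} = \frac{3270 + 1353}{-4457} = 4623 \left(- \frac{1}{4457}\right) = - \frac{4623}{4457}$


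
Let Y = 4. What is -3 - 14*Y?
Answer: -59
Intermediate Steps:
-3 - 14*Y = -3 - 14*4 = -3 - 56 = -59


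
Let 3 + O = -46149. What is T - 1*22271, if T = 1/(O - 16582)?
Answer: -1397148915/62734 ≈ -22271.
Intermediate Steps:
O = -46152 (O = -3 - 46149 = -46152)
T = -1/62734 (T = 1/(-46152 - 16582) = 1/(-62734) = -1/62734 ≈ -1.5940e-5)
T - 1*22271 = -1/62734 - 1*22271 = -1/62734 - 22271 = -1397148915/62734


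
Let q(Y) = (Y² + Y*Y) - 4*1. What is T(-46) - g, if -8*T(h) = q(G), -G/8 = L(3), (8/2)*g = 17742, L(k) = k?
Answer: -4579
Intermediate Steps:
g = 8871/2 (g = (¼)*17742 = 8871/2 ≈ 4435.5)
G = -24 (G = -8*3 = -24)
q(Y) = -4 + 2*Y² (q(Y) = (Y² + Y²) - 4 = 2*Y² - 4 = -4 + 2*Y²)
T(h) = -287/2 (T(h) = -(-4 + 2*(-24)²)/8 = -(-4 + 2*576)/8 = -(-4 + 1152)/8 = -⅛*1148 = -287/2)
T(-46) - g = -287/2 - 1*8871/2 = -287/2 - 8871/2 = -4579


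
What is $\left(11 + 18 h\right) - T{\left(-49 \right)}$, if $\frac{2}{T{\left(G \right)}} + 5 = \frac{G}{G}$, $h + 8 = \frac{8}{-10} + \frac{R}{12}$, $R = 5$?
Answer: $- \frac{697}{5} \approx -139.4$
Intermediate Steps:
$h = - \frac{503}{60}$ ($h = -8 + \left(\frac{8}{-10} + \frac{5}{12}\right) = -8 + \left(8 \left(- \frac{1}{10}\right) + 5 \cdot \frac{1}{12}\right) = -8 + \left(- \frac{4}{5} + \frac{5}{12}\right) = -8 - \frac{23}{60} = - \frac{503}{60} \approx -8.3833$)
$T{\left(G \right)} = - \frac{1}{2}$ ($T{\left(G \right)} = \frac{2}{-5 + \frac{G}{G}} = \frac{2}{-5 + 1} = \frac{2}{-4} = 2 \left(- \frac{1}{4}\right) = - \frac{1}{2}$)
$\left(11 + 18 h\right) - T{\left(-49 \right)} = \left(11 + 18 \left(- \frac{503}{60}\right)\right) - - \frac{1}{2} = \left(11 - \frac{1509}{10}\right) + \frac{1}{2} = - \frac{1399}{10} + \frac{1}{2} = - \frac{697}{5}$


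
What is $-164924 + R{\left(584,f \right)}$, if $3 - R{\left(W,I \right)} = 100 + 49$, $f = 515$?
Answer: $-165070$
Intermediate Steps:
$R{\left(W,I \right)} = -146$ ($R{\left(W,I \right)} = 3 - \left(100 + 49\right) = 3 - 149 = -146$)
$-164924 + R{\left(584,f \right)} = -164924 - 146 = -165070$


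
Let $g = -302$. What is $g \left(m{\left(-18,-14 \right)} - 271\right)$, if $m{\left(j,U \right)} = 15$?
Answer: $77312$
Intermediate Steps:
$g \left(m{\left(-18,-14 \right)} - 271\right) = - 302 \left(15 - 271\right) = \left(-302\right) \left(-256\right) = 77312$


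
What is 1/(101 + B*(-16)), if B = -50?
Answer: 1/901 ≈ 0.0011099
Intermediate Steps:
1/(101 + B*(-16)) = 1/(101 - 50*(-16)) = 1/(101 + 800) = 1/901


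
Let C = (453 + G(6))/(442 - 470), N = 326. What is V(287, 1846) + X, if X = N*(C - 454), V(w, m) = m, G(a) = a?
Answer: -2121029/14 ≈ -1.5150e+5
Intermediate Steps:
C = -459/28 (C = (453 + 6)/(442 - 470) = 459/(-28) = 459*(-1/28) = -459/28 ≈ -16.393)
X = -2146873/14 (X = 326*(-459/28 - 454) = 326*(-13171/28) = -2146873/14 ≈ -1.5335e+5)
V(287, 1846) + X = 1846 - 2146873/14 = -2121029/14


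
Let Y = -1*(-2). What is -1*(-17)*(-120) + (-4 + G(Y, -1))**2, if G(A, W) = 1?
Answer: -2031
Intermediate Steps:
Y = 2
-1*(-17)*(-120) + (-4 + G(Y, -1))**2 = -1*(-17)*(-120) + (-4 + 1)**2 = 17*(-120) + (-3)**2 = -2040 + 9 = -2031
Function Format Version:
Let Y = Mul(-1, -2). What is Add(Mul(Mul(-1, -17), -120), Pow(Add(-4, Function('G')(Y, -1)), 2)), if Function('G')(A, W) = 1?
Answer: -2031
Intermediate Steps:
Y = 2
Add(Mul(Mul(-1, -17), -120), Pow(Add(-4, Function('G')(Y, -1)), 2)) = Add(Mul(Mul(-1, -17), -120), Pow(Add(-4, 1), 2)) = Add(Mul(17, -120), Pow(-3, 2)) = Add(-2040, 9) = -2031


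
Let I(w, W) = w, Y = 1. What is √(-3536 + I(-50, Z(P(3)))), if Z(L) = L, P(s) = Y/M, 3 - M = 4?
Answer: I*√3586 ≈ 59.883*I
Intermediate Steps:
M = -1 (M = 3 - 1*4 = 3 - 4 = -1)
P(s) = -1 (P(s) = 1/(-1) = 1*(-1) = -1)
√(-3536 + I(-50, Z(P(3)))) = √(-3536 - 50) = √(-3586) = I*√3586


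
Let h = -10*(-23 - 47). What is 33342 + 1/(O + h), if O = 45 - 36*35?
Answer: 17171129/515 ≈ 33342.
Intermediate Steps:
O = -1215 (O = 45 - 1260 = -1215)
h = 700 (h = -10*(-70) = 700)
33342 + 1/(O + h) = 33342 + 1/(-1215 + 700) = 33342 + 1/(-515) = 33342 - 1/515 = 17171129/515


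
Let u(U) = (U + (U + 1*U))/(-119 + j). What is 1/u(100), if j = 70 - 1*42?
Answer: -91/300 ≈ -0.30333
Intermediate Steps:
j = 28 (j = 70 - 42 = 28)
u(U) = -3*U/91 (u(U) = (U + (U + 1*U))/(-119 + 28) = (U + (U + U))/(-91) = (U + 2*U)*(-1/91) = (3*U)*(-1/91) = -3*U/91)
1/u(100) = 1/(-3/91*100) = 1/(-300/91) = -91/300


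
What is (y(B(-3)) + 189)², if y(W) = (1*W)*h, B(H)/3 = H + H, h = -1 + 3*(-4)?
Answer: 178929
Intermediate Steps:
h = -13 (h = -1 - 12 = -13)
B(H) = 6*H (B(H) = 3*(H + H) = 3*(2*H) = 6*H)
y(W) = -13*W (y(W) = (1*W)*(-13) = W*(-13) = -13*W)
(y(B(-3)) + 189)² = (-78*(-3) + 189)² = (-13*(-18) + 189)² = (234 + 189)² = 423² = 178929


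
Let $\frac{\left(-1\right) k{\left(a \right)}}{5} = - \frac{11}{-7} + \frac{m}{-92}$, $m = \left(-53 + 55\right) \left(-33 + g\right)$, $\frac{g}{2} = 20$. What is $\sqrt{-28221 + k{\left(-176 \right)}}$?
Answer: $\frac{i \sqrt{2926801934}}{322} \approx 168.01 i$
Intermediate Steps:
$g = 40$ ($g = 2 \cdot 20 = 40$)
$m = 14$ ($m = \left(-53 + 55\right) \left(-33 + 40\right) = 2 \cdot 7 = 14$)
$k{\left(a \right)} = - \frac{2285}{322}$ ($k{\left(a \right)} = - 5 \left(- \frac{11}{-7} + \frac{14}{-92}\right) = - 5 \left(\left(-11\right) \left(- \frac{1}{7}\right) + 14 \left(- \frac{1}{92}\right)\right) = - 5 \left(\frac{11}{7} - \frac{7}{46}\right) = \left(-5\right) \frac{457}{322} = - \frac{2285}{322}$)
$\sqrt{-28221 + k{\left(-176 \right)}} = \sqrt{-28221 - \frac{2285}{322}} = \sqrt{- \frac{9089447}{322}} = \frac{i \sqrt{2926801934}}{322}$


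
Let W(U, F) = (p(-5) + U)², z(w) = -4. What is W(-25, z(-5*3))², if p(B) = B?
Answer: 810000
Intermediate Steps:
W(U, F) = (-5 + U)²
W(-25, z(-5*3))² = ((-5 - 25)²)² = ((-30)²)² = 900² = 810000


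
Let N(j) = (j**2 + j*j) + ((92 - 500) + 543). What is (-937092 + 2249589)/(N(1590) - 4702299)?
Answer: 437499/118012 ≈ 3.7072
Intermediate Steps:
N(j) = 135 + 2*j**2 (N(j) = (j**2 + j**2) + (-408 + 543) = 2*j**2 + 135 = 135 + 2*j**2)
(-937092 + 2249589)/(N(1590) - 4702299) = (-937092 + 2249589)/((135 + 2*1590**2) - 4702299) = 1312497/((135 + 2*2528100) - 4702299) = 1312497/((135 + 5056200) - 4702299) = 1312497/(5056335 - 4702299) = 1312497/354036 = 1312497*(1/354036) = 437499/118012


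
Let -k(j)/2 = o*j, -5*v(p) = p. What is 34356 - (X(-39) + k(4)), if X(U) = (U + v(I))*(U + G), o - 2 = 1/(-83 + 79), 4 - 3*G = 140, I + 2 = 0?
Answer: 466721/15 ≈ 31115.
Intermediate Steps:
I = -2 (I = -2 + 0 = -2)
G = -136/3 (G = 4/3 - ⅓*140 = 4/3 - 140/3 = -136/3 ≈ -45.333)
v(p) = -p/5
o = 7/4 (o = 2 + 1/(-83 + 79) = 2 + 1/(-4) = 2 - ¼ = 7/4 ≈ 1.7500)
k(j) = -7*j/2
X(U) = (-136/3 + U)*(⅖ + U) (X(U) = (U - ⅕*(-2))*(U - 136/3) = (U + ⅖)*(-136/3 + U) = (⅖ + U)*(-136/3 + U) = (-136/3 + U)*(⅖ + U))
34356 - (X(-39) + k(4)) = 34356 - ((-272/15 + (-39)² - 674/15*(-39)) - 7/2*4) = 34356 - ((-272/15 + 1521 + 8762/5) - 14) = 34356 - (48829/15 - 14) = 34356 - 1*48619/15 = 34356 - 48619/15 = 466721/15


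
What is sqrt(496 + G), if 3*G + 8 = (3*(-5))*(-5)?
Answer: sqrt(4665)/3 ≈ 22.767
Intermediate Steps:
G = 67/3 (G = -8/3 + ((3*(-5))*(-5))/3 = -8/3 + (-15*(-5))/3 = -8/3 + (1/3)*75 = -8/3 + 25 = 67/3 ≈ 22.333)
sqrt(496 + G) = sqrt(496 + 67/3) = sqrt(1555/3) = sqrt(4665)/3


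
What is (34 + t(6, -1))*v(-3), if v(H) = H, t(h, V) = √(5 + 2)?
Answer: -102 - 3*√7 ≈ -109.94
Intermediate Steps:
t(h, V) = √7
(34 + t(6, -1))*v(-3) = (34 + √7)*(-3) = -102 - 3*√7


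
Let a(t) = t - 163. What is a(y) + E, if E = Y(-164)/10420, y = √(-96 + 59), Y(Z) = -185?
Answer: -339729/2084 + I*√37 ≈ -163.02 + 6.0828*I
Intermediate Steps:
y = I*√37 (y = √(-37) = I*√37 ≈ 6.0828*I)
a(t) = -163 + t
E = -37/2084 (E = -185/10420 = -185*1/10420 = -37/2084 ≈ -0.017754)
a(y) + E = (-163 + I*√37) - 37/2084 = -339729/2084 + I*√37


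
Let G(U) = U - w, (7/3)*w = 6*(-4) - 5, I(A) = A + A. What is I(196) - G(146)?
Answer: 1635/7 ≈ 233.57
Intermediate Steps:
I(A) = 2*A
w = -87/7 (w = 3*(6*(-4) - 5)/7 = 3*(-24 - 5)/7 = (3/7)*(-29) = -87/7 ≈ -12.429)
G(U) = 87/7 + U (G(U) = U - 1*(-87/7) = U + 87/7 = 87/7 + U)
I(196) - G(146) = 2*196 - (87/7 + 146) = 392 - 1*1109/7 = 392 - 1109/7 = 1635/7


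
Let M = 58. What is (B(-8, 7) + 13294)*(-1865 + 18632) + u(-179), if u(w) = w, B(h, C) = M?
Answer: 223872805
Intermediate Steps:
B(h, C) = 58
(B(-8, 7) + 13294)*(-1865 + 18632) + u(-179) = (58 + 13294)*(-1865 + 18632) - 179 = 13352*16767 - 179 = 223872984 - 179 = 223872805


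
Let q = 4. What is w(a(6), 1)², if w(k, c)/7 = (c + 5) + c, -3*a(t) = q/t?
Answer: 2401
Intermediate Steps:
a(t) = -4/(3*t)
w(k, c) = 35 + 14*c (w(k, c) = 7*((c + 5) + c) = 7*((5 + c) + c) = 7*(5 + 2*c) = 35 + 14*c)
w(a(6), 1)² = (35 + 14*1)² = (35 + 14)² = 49² = 2401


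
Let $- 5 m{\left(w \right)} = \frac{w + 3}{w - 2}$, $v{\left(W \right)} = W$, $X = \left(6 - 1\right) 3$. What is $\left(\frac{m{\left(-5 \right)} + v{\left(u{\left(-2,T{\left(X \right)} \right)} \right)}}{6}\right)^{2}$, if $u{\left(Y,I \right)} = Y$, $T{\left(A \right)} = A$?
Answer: $\frac{144}{1225} \approx 0.11755$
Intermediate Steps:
$X = 15$ ($X = 5 \cdot 3 = 15$)
$m{\left(w \right)} = - \frac{3 + w}{5 \left(-2 + w\right)}$ ($m{\left(w \right)} = - \frac{\left(w + 3\right) \frac{1}{w - 2}}{5} = - \frac{\left(3 + w\right) \frac{1}{-2 + w}}{5} = - \frac{\frac{1}{-2 + w} \left(3 + w\right)}{5} = - \frac{3 + w}{5 \left(-2 + w\right)}$)
$\left(\frac{m{\left(-5 \right)} + v{\left(u{\left(-2,T{\left(X \right)} \right)} \right)}}{6}\right)^{2} = \left(\frac{\frac{-3 - -5}{5 \left(-2 - 5\right)} - 2}{6}\right)^{2} = \left(\left(\frac{-3 + 5}{5 \left(-7\right)} - 2\right) \frac{1}{6}\right)^{2} = \left(\left(\frac{1}{5} \left(- \frac{1}{7}\right) 2 - 2\right) \frac{1}{6}\right)^{2} = \left(\left(- \frac{2}{35} - 2\right) \frac{1}{6}\right)^{2} = \left(\left(- \frac{72}{35}\right) \frac{1}{6}\right)^{2} = \left(- \frac{12}{35}\right)^{2} = \frac{144}{1225}$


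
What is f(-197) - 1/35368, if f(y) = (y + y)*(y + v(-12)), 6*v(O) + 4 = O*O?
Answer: 7260130829/106104 ≈ 68425.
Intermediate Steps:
v(O) = -2/3 + O**2/6 (v(O) = -2/3 + (O*O)/6 = -2/3 + O**2/6)
f(y) = 2*y*(70/3 + y) (f(y) = (y + y)*(y + (-2/3 + (1/6)*(-12)**2)) = (2*y)*(y + (-2/3 + (1/6)*144)) = (2*y)*(y + (-2/3 + 24)) = (2*y)*(y + 70/3) = (2*y)*(70/3 + y) = 2*y*(70/3 + y))
f(-197) - 1/35368 = (2/3)*(-197)*(70 + 3*(-197)) - 1/35368 = (2/3)*(-197)*(70 - 591) - 1*1/35368 = (2/3)*(-197)*(-521) - 1/35368 = 205274/3 - 1/35368 = 7260130829/106104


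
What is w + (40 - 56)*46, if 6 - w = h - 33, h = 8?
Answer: -705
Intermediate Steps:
w = 31 (w = 6 - (8 - 33) = 6 - 1*(-25) = 6 + 25 = 31)
w + (40 - 56)*46 = 31 + (40 - 56)*46 = 31 - 16*46 = 31 - 736 = -705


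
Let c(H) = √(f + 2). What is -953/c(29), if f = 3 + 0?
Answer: -953*√5/5 ≈ -426.19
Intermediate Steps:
f = 3
c(H) = √5 (c(H) = √(3 + 2) = √5)
-953/c(29) = -953*√5/5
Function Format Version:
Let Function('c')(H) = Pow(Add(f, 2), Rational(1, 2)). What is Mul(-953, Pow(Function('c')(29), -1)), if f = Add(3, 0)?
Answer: Mul(Rational(-953, 5), Pow(5, Rational(1, 2))) ≈ -426.19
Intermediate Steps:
f = 3
Function('c')(H) = Pow(5, Rational(1, 2)) (Function('c')(H) = Pow(Add(3, 2), Rational(1, 2)) = Pow(5, Rational(1, 2)))
Mul(-953, Pow(Function('c')(29), -1)) = Mul(-953, Pow(Pow(5, Rational(1, 2)), -1)) = Mul(-953, Mul(Rational(1, 5), Pow(5, Rational(1, 2)))) = Mul(Rational(-953, 5), Pow(5, Rational(1, 2)))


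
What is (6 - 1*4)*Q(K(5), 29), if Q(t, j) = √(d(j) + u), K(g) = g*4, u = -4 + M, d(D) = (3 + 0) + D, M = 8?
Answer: 12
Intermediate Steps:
d(D) = 3 + D
u = 4 (u = -4 + 8 = 4)
K(g) = 4*g
Q(t, j) = √(7 + j) (Q(t, j) = √((3 + j) + 4) = √(7 + j))
(6 - 1*4)*Q(K(5), 29) = (6 - 1*4)*√(7 + 29) = (6 - 4)*√36 = 2*6 = 12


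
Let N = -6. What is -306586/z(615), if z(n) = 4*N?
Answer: 153293/12 ≈ 12774.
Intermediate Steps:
z(n) = -24 (z(n) = 4*(-6) = -24)
-306586/z(615) = -306586/(-24) = -306586*(-1/24) = 153293/12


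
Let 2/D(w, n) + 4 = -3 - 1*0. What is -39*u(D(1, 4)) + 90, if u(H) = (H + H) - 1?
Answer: 1059/7 ≈ 151.29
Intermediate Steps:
D(w, n) = -2/7 (D(w, n) = 2/(-4 + (-3 - 1*0)) = 2/(-4 + (-3 + 0)) = 2/(-4 - 3) = 2/(-7) = 2*(-⅐) = -2/7)
u(H) = -1 + 2*H (u(H) = 2*H - 1 = -1 + 2*H)
-39*u(D(1, 4)) + 90 = -39*(-1 + 2*(-2/7)) + 90 = -39*(-1 - 4/7) + 90 = -39*(-11/7) + 90 = 429/7 + 90 = 1059/7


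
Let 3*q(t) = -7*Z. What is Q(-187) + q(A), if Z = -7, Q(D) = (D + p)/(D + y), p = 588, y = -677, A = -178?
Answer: 13711/864 ≈ 15.869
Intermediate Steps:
Q(D) = (588 + D)/(-677 + D) (Q(D) = (D + 588)/(D - 677) = (588 + D)/(-677 + D))
q(t) = 49/3 (q(t) = (-7*(-7))/3 = (⅓)*49 = 49/3)
Q(-187) + q(A) = (588 - 187)/(-677 - 187) + 49/3 = 401/(-864) + 49/3 = -1/864*401 + 49/3 = -401/864 + 49/3 = 13711/864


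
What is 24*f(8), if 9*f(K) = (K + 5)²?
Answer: 1352/3 ≈ 450.67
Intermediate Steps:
f(K) = (5 + K)²/9 (f(K) = (K + 5)²/9 = (5 + K)²/9)
24*f(8) = 24*((5 + 8)²/9) = 24*((⅑)*13²) = 24*((⅑)*169) = 24*(169/9) = 1352/3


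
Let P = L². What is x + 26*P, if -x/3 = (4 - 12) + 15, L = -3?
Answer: 213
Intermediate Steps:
x = -21 (x = -3*((4 - 12) + 15) = -3*(-8 + 15) = -3*7 = -21)
P = 9 (P = (-3)² = 9)
x + 26*P = -21 + 26*9 = -21 + 234 = 213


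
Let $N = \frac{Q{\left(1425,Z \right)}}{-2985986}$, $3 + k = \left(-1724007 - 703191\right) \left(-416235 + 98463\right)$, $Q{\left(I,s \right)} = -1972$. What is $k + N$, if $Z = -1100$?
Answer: $\frac{1151538876270590015}{1492993} \approx 7.713 \cdot 10^{11}$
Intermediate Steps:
$k = 771295562853$ ($k = -3 + \left(-1724007 - 703191\right) \left(-416235 + 98463\right) = -3 - -771295562856 = -3 + 771295562856 = 771295562853$)
$N = \frac{986}{1492993}$ ($N = - \frac{1972}{-2985986} = \left(-1972\right) \left(- \frac{1}{2985986}\right) = \frac{986}{1492993} \approx 0.00066042$)
$k + N = 771295562853 + \frac{986}{1492993} = \frac{1151538876270590015}{1492993}$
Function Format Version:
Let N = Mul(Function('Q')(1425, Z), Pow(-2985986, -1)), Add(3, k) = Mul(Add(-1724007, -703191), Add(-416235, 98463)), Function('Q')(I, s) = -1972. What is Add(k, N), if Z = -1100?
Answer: Rational(1151538876270590015, 1492993) ≈ 7.7130e+11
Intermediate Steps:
k = 771295562853 (k = Add(-3, Mul(Add(-1724007, -703191), Add(-416235, 98463))) = Add(-3, Mul(-2427198, -317772)) = Add(-3, 771295562856) = 771295562853)
N = Rational(986, 1492993) (N = Mul(-1972, Pow(-2985986, -1)) = Mul(-1972, Rational(-1, 2985986)) = Rational(986, 1492993) ≈ 0.00066042)
Add(k, N) = Add(771295562853, Rational(986, 1492993)) = Rational(1151538876270590015, 1492993)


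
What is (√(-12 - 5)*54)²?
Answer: -49572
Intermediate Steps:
(√(-12 - 5)*54)² = (√(-17)*54)² = ((I*√17)*54)² = (54*I*√17)² = -49572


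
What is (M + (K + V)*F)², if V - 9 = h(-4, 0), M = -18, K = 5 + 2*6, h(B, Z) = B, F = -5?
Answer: 16384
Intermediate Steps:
K = 17 (K = 5 + 12 = 17)
V = 5 (V = 9 - 4 = 5)
(M + (K + V)*F)² = (-18 + (17 + 5)*(-5))² = (-18 + 22*(-5))² = (-18 - 110)² = (-128)² = 16384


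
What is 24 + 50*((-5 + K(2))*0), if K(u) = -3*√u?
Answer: 24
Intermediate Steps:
24 + 50*((-5 + K(2))*0) = 24 + 50*((-5 - 3*√2)*0) = 24 + 50*0 = 24 + 0 = 24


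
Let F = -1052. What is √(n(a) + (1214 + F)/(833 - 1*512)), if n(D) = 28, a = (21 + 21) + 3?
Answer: 5*√13054/107 ≈ 5.3390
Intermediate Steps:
a = 45 (a = 42 + 3 = 45)
√(n(a) + (1214 + F)/(833 - 1*512)) = √(28 + (1214 - 1052)/(833 - 1*512)) = √(28 + 162/(833 - 512)) = √(28 + 162/321) = √(28 + 162*(1/321)) = √(28 + 54/107) = √(3050/107) = 5*√13054/107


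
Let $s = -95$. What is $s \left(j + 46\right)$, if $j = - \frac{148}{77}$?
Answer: $- \frac{322430}{77} \approx -4187.4$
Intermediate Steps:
$j = - \frac{148}{77}$ ($j = \left(-148\right) \frac{1}{77} = - \frac{148}{77} \approx -1.9221$)
$s \left(j + 46\right) = - 95 \left(- \frac{148}{77} + 46\right) = \left(-95\right) \frac{3394}{77} = - \frac{322430}{77}$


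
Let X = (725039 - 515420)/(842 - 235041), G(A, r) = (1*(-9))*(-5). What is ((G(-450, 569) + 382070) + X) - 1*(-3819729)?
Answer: 984067453337/234199 ≈ 4.2018e+6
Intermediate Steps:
G(A, r) = 45 (G(A, r) = -9*(-5) = 45)
X = -209619/234199 (X = 209619/(-234199) = 209619*(-1/234199) = -209619/234199 ≈ -0.89505)
((G(-450, 569) + 382070) + X) - 1*(-3819729) = ((45 + 382070) - 209619/234199) - 1*(-3819729) = (382115 - 209619/234199) + 3819729 = 89490741266/234199 + 3819729 = 984067453337/234199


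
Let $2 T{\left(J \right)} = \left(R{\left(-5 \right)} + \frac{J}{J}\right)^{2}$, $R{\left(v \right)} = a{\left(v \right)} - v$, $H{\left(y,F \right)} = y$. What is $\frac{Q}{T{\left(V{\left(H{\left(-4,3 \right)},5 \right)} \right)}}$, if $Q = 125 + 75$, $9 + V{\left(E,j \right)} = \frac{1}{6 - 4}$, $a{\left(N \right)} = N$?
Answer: $400$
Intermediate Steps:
$R{\left(v \right)} = 0$ ($R{\left(v \right)} = v - v = 0$)
$V{\left(E,j \right)} = - \frac{17}{2}$ ($V{\left(E,j \right)} = -9 + \frac{1}{6 - 4} = -9 + \frac{1}{2} = - \frac{17}{2}$)
$T{\left(J \right)} = \frac{1}{2}$ ($T{\left(J \right)} = \frac{\left(0 + \frac{J}{J}\right)^{2}}{2} = \frac{\left(0 + 1\right)^{2}}{2} = \frac{1^{2}}{2} = \frac{1}{2} \cdot 1 = \frac{1}{2}$)
$Q = 200$
$\frac{Q}{T{\left(V{\left(H{\left(-4,3 \right)},5 \right)} \right)}} = 200 \frac{1}{\frac{1}{2}} = 200 \cdot 2 = 400$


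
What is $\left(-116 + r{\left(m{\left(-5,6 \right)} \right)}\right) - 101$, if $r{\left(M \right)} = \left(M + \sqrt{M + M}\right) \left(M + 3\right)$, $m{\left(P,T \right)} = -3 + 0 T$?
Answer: $-217$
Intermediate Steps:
$m{\left(P,T \right)} = -3$ ($m{\left(P,T \right)} = -3 + 0 = -3$)
$r{\left(M \right)} = \left(3 + M\right) \left(M + \sqrt{2} \sqrt{M}\right)$ ($r{\left(M \right)} = \left(M + \sqrt{2 M}\right) \left(3 + M\right) = \left(M + \sqrt{2} \sqrt{M}\right) \left(3 + M\right) = \left(3 + M\right) \left(M + \sqrt{2} \sqrt{M}\right)$)
$\left(-116 + r{\left(m{\left(-5,6 \right)} \right)}\right) - 101 = \left(-116 + \left(\left(-3\right)^{2} + 3 \left(-3\right) + \sqrt{2} \left(-3\right)^{\frac{3}{2}} + 3 \sqrt{2} \sqrt{-3}\right)\right) - 101 = \left(-116 + \left(9 - 9 + \sqrt{2} \left(- 3 i \sqrt{3}\right) + 3 \sqrt{2} i \sqrt{3}\right)\right) - 101 = \left(-116 + \left(9 - 9 - 3 i \sqrt{6} + 3 i \sqrt{6}\right)\right) - 101 = \left(-116 + 0\right) - 101 = -116 - 101 = -217$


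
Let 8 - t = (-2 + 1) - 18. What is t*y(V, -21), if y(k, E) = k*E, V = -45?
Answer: 25515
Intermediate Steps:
t = 27 (t = 8 - ((-2 + 1) - 18) = 8 - (-1 - 18) = 8 - 1*(-19) = 8 + 19 = 27)
y(k, E) = E*k
t*y(V, -21) = 27*(-21*(-45)) = 27*945 = 25515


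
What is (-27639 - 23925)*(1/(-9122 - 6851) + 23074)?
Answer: -19004479455564/15973 ≈ -1.1898e+9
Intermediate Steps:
(-27639 - 23925)*(1/(-9122 - 6851) + 23074) = -51564*(1/(-15973) + 23074) = -51564*(-1/15973 + 23074) = -51564*368561001/15973 = -19004479455564/15973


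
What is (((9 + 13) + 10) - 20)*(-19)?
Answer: -228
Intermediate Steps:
(((9 + 13) + 10) - 20)*(-19) = ((22 + 10) - 20)*(-19) = (32 - 20)*(-19) = 12*(-19) = -228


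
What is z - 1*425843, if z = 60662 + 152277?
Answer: -212904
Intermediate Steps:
z = 212939
z - 1*425843 = 212939 - 1*425843 = 212939 - 425843 = -212904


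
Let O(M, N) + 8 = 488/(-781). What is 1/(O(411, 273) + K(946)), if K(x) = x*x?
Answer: 781/698922660 ≈ 1.1174e-6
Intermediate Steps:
O(M, N) = -6736/781 (O(M, N) = -8 + 488/(-781) = -8 + 488*(-1/781) = -8 - 488/781 = -6736/781)
K(x) = x**2
1/(O(411, 273) + K(946)) = 1/(-6736/781 + 946**2) = 1/(-6736/781 + 894916) = 1/(698922660/781) = 781/698922660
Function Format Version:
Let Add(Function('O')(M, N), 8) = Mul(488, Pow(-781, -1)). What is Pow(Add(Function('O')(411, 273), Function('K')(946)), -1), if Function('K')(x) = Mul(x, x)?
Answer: Rational(781, 698922660) ≈ 1.1174e-6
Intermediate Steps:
Function('O')(M, N) = Rational(-6736, 781) (Function('O')(M, N) = Add(-8, Mul(488, Pow(-781, -1))) = Add(-8, Mul(488, Rational(-1, 781))) = Add(-8, Rational(-488, 781)) = Rational(-6736, 781))
Function('K')(x) = Pow(x, 2)
Pow(Add(Function('O')(411, 273), Function('K')(946)), -1) = Pow(Add(Rational(-6736, 781), Pow(946, 2)), -1) = Pow(Add(Rational(-6736, 781), 894916), -1) = Pow(Rational(698922660, 781), -1) = Rational(781, 698922660)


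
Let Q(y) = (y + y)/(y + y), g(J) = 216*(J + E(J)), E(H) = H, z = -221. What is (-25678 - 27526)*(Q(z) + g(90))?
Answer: -2068624724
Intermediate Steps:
g(J) = 432*J (g(J) = 216*(J + J) = 216*(2*J) = 432*J)
Q(y) = 1 (Q(y) = (2*y)/((2*y)) = (2*y)*(1/(2*y)) = 1)
(-25678 - 27526)*(Q(z) + g(90)) = (-25678 - 27526)*(1 + 432*90) = -53204*(1 + 38880) = -53204*38881 = -2068624724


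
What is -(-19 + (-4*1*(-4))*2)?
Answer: -13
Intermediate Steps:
-(-19 + (-4*1*(-4))*2) = -(-19 - 4*(-4)*2) = -(-19 + 16*2) = -(-19 + 32) = -1*13 = -13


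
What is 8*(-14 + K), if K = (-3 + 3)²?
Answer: -112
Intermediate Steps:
K = 0 (K = 0² = 0)
8*(-14 + K) = 8*(-14 + 0) = 8*(-14) = -112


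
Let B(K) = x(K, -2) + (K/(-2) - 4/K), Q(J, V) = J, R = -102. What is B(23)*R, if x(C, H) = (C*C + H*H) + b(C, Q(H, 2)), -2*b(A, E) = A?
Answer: -1196052/23 ≈ -52002.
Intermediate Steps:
b(A, E) = -A/2
x(C, H) = C² + H² - C/2 (x(C, H) = (C*C + H*H) - C/2 = (C² + H²) - C/2 = C² + H² - C/2)
B(K) = 4 + K² - K - 4/K (B(K) = (K² + (-2)² - K/2) + (K/(-2) - 4/K) = (K² + 4 - K/2) + (K*(-½) - 4/K) = (4 + K² - K/2) + (-K/2 - 4/K) = (4 + K² - K/2) + (-4/K - K/2) = 4 + K² - K - 4/K)
B(23)*R = (4 + 23² - 1*23 - 4/23)*(-102) = (4 + 529 - 23 - 4*1/23)*(-102) = (4 + 529 - 23 - 4/23)*(-102) = (11726/23)*(-102) = -1196052/23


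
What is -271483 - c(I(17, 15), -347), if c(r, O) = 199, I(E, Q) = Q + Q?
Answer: -271682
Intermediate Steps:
I(E, Q) = 2*Q
-271483 - c(I(17, 15), -347) = -271483 - 1*199 = -271483 - 199 = -271682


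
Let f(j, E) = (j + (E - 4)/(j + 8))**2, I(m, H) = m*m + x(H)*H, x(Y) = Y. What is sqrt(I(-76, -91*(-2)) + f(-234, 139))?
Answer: sqrt(4797870761)/226 ≈ 306.49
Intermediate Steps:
I(m, H) = H**2 + m**2 (I(m, H) = m*m + H*H = m**2 + H**2 = H**2 + m**2)
f(j, E) = (j + (-4 + E)/(8 + j))**2
sqrt(I(-76, -91*(-2)) + f(-234, 139)) = sqrt(((-91*(-2))**2 + (-76)**2) + (-4 + 139 + (-234)**2 + 8*(-234))**2/(8 - 234)**2) = sqrt((182**2 + 5776) + (-4 + 139 + 54756 - 1872)**2/(-226)**2) = sqrt((33124 + 5776) + (1/51076)*53019**2) = sqrt(38900 + (1/51076)*2811014361) = sqrt(38900 + 2811014361/51076) = sqrt(4797870761/51076) = sqrt(4797870761)/226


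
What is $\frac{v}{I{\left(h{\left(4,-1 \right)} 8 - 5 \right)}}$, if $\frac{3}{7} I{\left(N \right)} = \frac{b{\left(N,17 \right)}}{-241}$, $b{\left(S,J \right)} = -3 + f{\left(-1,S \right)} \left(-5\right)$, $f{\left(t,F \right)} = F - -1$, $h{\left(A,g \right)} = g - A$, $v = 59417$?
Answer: $- \frac{42958491}{1519} \approx -28281.0$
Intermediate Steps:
$f{\left(t,F \right)} = 1 + F$ ($f{\left(t,F \right)} = F + 1 = 1 + F$)
$b{\left(S,J \right)} = -8 - 5 S$ ($b{\left(S,J \right)} = -3 + \left(1 + S\right) \left(-5\right) = -3 - \left(5 + 5 S\right) = -8 - 5 S$)
$I{\left(N \right)} = \frac{56}{723} + \frac{35 N}{723}$ ($I{\left(N \right)} = \frac{7 \frac{-8 - 5 N}{-241}}{3} = \frac{7 \left(-8 - 5 N\right) \left(- \frac{1}{241}\right)}{3} = \frac{7 \left(\frac{8}{241} + \frac{5 N}{241}\right)}{3} = \frac{56}{723} + \frac{35 N}{723}$)
$\frac{v}{I{\left(h{\left(4,-1 \right)} 8 - 5 \right)}} = \frac{59417}{\frac{56}{723} + \frac{35 \left(\left(-1 - 4\right) 8 - 5\right)}{723}} = \frac{59417}{\frac{56}{723} + \frac{35 \left(\left(-5\right) 8 - 5\right)}{723}} = \frac{59417}{\frac{56}{723} + \frac{35 \left(-40 - 5\right)}{723}} = \frac{59417}{\frac{56}{723} + \frac{35}{723} \left(-45\right)} = \frac{59417}{\frac{56}{723} - \frac{525}{241}} = \frac{59417}{- \frac{1519}{723}} = 59417 \left(- \frac{723}{1519}\right) = - \frac{42958491}{1519}$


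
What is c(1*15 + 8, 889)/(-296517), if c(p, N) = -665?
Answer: 665/296517 ≈ 0.0022427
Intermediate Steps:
c(1*15 + 8, 889)/(-296517) = -665/(-296517) = -665*(-1/296517) = 665/296517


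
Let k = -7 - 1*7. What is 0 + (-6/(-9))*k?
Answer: -28/3 ≈ -9.3333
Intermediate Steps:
k = -14 (k = -7 - 7 = -14)
0 + (-6/(-9))*k = 0 - 6/(-9)*(-14) = 0 - 6*(-1/9)*(-14) = 0 + (2/3)*(-14) = 0 - 28/3 = -28/3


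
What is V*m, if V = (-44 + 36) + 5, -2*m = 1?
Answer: 3/2 ≈ 1.5000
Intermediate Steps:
m = -½ (m = -½*1 = -½ ≈ -0.50000)
V = -3 (V = -8 + 5 = -3)
V*m = -3*(-½) = 3/2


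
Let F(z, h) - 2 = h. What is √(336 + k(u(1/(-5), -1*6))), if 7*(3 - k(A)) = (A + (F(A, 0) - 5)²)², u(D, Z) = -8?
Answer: 2*√4151/7 ≈ 18.408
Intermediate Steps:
F(z, h) = 2 + h
k(A) = 3 - (9 + A)²/7 (k(A) = 3 - (A + ((2 + 0) - 5)²)²/7 = 3 - (A + (2 - 5)²)²/7 = 3 - (A + (-3)²)²/7 = 3 - (A + 9)²/7 = 3 - (9 + A)²/7)
√(336 + k(u(1/(-5), -1*6))) = √(336 + (3 - (9 - 8)²/7)) = √(336 + (3 - ⅐*1²)) = √(336 + (3 - ⅐*1)) = √(336 + (3 - ⅐)) = √(336 + 20/7) = √(2372/7) = 2*√4151/7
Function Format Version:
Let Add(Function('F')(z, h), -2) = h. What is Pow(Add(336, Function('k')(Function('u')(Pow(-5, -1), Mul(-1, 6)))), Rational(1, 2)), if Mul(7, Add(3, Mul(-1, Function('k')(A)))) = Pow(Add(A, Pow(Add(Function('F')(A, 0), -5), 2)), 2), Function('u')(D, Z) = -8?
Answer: Mul(Rational(2, 7), Pow(4151, Rational(1, 2))) ≈ 18.408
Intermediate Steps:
Function('F')(z, h) = Add(2, h)
Function('k')(A) = Add(3, Mul(Rational(-1, 7), Pow(Add(9, A), 2))) (Function('k')(A) = Add(3, Mul(Rational(-1, 7), Pow(Add(A, Pow(Add(Add(2, 0), -5), 2)), 2))) = Add(3, Mul(Rational(-1, 7), Pow(Add(A, Pow(Add(2, -5), 2)), 2))) = Add(3, Mul(Rational(-1, 7), Pow(Add(A, Pow(-3, 2)), 2))) = Add(3, Mul(Rational(-1, 7), Pow(Add(A, 9), 2))) = Add(3, Mul(Rational(-1, 7), Pow(Add(9, A), 2))))
Pow(Add(336, Function('k')(Function('u')(Pow(-5, -1), Mul(-1, 6)))), Rational(1, 2)) = Pow(Add(336, Add(3, Mul(Rational(-1, 7), Pow(Add(9, -8), 2)))), Rational(1, 2)) = Pow(Add(336, Add(3, Mul(Rational(-1, 7), Pow(1, 2)))), Rational(1, 2)) = Pow(Add(336, Add(3, Mul(Rational(-1, 7), 1))), Rational(1, 2)) = Pow(Add(336, Add(3, Rational(-1, 7))), Rational(1, 2)) = Pow(Add(336, Rational(20, 7)), Rational(1, 2)) = Pow(Rational(2372, 7), Rational(1, 2)) = Mul(Rational(2, 7), Pow(4151, Rational(1, 2)))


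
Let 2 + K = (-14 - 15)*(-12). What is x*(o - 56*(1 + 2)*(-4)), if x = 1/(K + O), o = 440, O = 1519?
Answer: 1112/1865 ≈ 0.59625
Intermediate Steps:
K = 346 (K = -2 + (-14 - 15)*(-12) = -2 - 29*(-12) = -2 + 348 = 346)
x = 1/1865 (x = 1/(346 + 1519) = 1/1865 ≈ 0.00053619)
x*(o - 56*(1 + 2)*(-4)) = (440 - 56*(1 + 2)*(-4))/1865 = (440 - 168*(-4))/1865 = (440 - 56*(-12))/1865 = (440 + 672)/1865 = (1/1865)*1112 = 1112/1865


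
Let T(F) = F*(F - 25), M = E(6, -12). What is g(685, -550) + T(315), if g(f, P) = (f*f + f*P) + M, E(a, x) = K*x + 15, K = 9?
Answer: 183732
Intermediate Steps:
E(a, x) = 15 + 9*x (E(a, x) = 9*x + 15 = 15 + 9*x)
M = -93 (M = 15 + 9*(-12) = 15 - 108 = -93)
T(F) = F*(-25 + F)
g(f, P) = -93 + f² + P*f (g(f, P) = (f*f + f*P) - 93 = (f² + P*f) - 93 = -93 + f² + P*f)
g(685, -550) + T(315) = (-93 + 685² - 550*685) + 315*(-25 + 315) = (-93 + 469225 - 376750) + 315*290 = 92382 + 91350 = 183732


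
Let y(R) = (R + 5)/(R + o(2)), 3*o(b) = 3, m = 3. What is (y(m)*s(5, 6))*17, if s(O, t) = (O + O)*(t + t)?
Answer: 4080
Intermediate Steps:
o(b) = 1 (o(b) = (⅓)*3 = 1)
s(O, t) = 4*O*t (s(O, t) = (2*O)*(2*t) = 4*O*t)
y(R) = (5 + R)/(1 + R) (y(R) = (R + 5)/(R + 1) = (5 + R)/(1 + R))
(y(m)*s(5, 6))*17 = (((5 + 3)/(1 + 3))*(4*5*6))*17 = ((8/4)*120)*17 = (((¼)*8)*120)*17 = (2*120)*17 = 240*17 = 4080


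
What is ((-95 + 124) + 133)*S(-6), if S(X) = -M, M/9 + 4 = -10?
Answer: 20412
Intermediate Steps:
M = -126 (M = -36 + 9*(-10) = -36 - 90 = -126)
S(X) = 126 (S(X) = -1*(-126) = 126)
((-95 + 124) + 133)*S(-6) = ((-95 + 124) + 133)*126 = (29 + 133)*126 = 162*126 = 20412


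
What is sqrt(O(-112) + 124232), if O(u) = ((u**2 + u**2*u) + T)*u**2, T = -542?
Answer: 2*I*sqrt(4368184878) ≈ 1.3218e+5*I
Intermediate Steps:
O(u) = u**2*(-542 + u**2 + u**3) (O(u) = ((u**2 + u**2*u) - 542)*u**2 = ((u**2 + u**3) - 542)*u**2 = (-542 + u**2 + u**3)*u**2 = u**2*(-542 + u**2 + u**3))
sqrt(O(-112) + 124232) = sqrt((-112)**2*(-542 + (-112)**2 + (-112)**3) + 124232) = sqrt(12544*(-542 + 12544 - 1404928) + 124232) = sqrt(12544*(-1392926) + 124232) = sqrt(-17472863744 + 124232) = sqrt(-17472739512) = 2*I*sqrt(4368184878)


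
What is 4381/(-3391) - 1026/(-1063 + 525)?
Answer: 561094/912179 ≈ 0.61511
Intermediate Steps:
4381/(-3391) - 1026/(-1063 + 525) = 4381*(-1/3391) - 1026/(-538) = -4381/3391 - 1026*(-1/538) = -4381/3391 + 513/269 = 561094/912179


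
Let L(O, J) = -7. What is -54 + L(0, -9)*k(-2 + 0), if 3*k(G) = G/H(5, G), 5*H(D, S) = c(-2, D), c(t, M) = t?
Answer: -197/3 ≈ -65.667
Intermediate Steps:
H(D, S) = -⅖ (H(D, S) = (⅕)*(-2) = -⅖)
k(G) = -5*G/6 (k(G) = (G/(-⅖))/3 = (G*(-5/2))/3 = (-5*G/2)/3 = -5*G/6)
-54 + L(0, -9)*k(-2 + 0) = -54 - (-35)*(-2 + 0)/6 = -54 - (-35)*(-2)/6 = -54 - 7*5/3 = -54 - 35/3 = -197/3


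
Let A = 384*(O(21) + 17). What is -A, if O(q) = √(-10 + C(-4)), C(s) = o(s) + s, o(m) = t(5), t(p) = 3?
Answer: -6528 - 384*I*√11 ≈ -6528.0 - 1273.6*I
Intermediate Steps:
o(m) = 3
C(s) = 3 + s
O(q) = I*√11 (O(q) = √(-10 + (3 - 4)) = √(-10 - 1) = √(-11) = I*√11)
A = 6528 + 384*I*√11 (A = 384*(I*√11 + 17) = 384*(17 + I*√11) = 6528 + 384*I*√11 ≈ 6528.0 + 1273.6*I)
-A = -(6528 + 384*I*√11) = -6528 - 384*I*√11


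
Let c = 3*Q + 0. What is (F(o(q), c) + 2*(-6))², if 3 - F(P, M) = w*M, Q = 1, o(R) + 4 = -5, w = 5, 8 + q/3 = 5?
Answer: 576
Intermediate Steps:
q = -9 (q = -24 + 3*5 = -24 + 15 = -9)
o(R) = -9 (o(R) = -4 - 5 = -9)
c = 3 (c = 3*1 + 0 = 3 + 0 = 3)
F(P, M) = 3 - 5*M
(F(o(q), c) + 2*(-6))² = ((3 - 5*3) + 2*(-6))² = ((3 - 15) - 12)² = (-12 - 12)² = (-24)² = 576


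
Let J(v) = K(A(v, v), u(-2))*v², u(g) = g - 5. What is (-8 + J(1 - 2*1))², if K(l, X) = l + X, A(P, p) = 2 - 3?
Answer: 256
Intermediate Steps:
u(g) = -5 + g
A(P, p) = -1
K(l, X) = X + l
J(v) = -8*v² (J(v) = ((-5 - 2) - 1)*v² = (-7 - 1)*v² = -8*v²)
(-8 + J(1 - 2*1))² = (-8 - 8*(1 - 2*1)²)² = (-8 - 8*(1 - 2)²)² = (-8 - 8*(-1)²)² = (-8 - 8*1)² = (-8 - 8)² = (-16)² = 256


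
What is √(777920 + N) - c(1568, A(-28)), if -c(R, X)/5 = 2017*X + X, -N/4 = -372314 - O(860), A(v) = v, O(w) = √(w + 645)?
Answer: -282520 + 2*√(566794 + √1505) ≈ -2.8101e+5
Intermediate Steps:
O(w) = √(645 + w)
N = 1489256 + 4*√1505 (N = -4*(-372314 - √(645 + 860)) = -4*(-372314 - √1505) = 1489256 + 4*√1505 ≈ 1.4894e+6)
c(R, X) = -10090*X (c(R, X) = -5*(2017*X + X) = -10090*X)
√(777920 + N) - c(1568, A(-28)) = √(777920 + (1489256 + 4*√1505)) - (-10090)*(-28) = √(2267176 + 4*√1505) - 1*282520 = √(2267176 + 4*√1505) - 282520 = -282520 + √(2267176 + 4*√1505)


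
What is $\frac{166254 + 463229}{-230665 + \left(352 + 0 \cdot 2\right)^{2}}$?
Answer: $- \frac{629483}{106761} \approx -5.8962$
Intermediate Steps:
$\frac{166254 + 463229}{-230665 + \left(352 + 0 \cdot 2\right)^{2}} = \frac{629483}{-230665 + \left(352 + 0\right)^{2}} = \frac{629483}{-230665 + 352^{2}} = \frac{629483}{-230665 + 123904} = \frac{629483}{-106761} = 629483 \left(- \frac{1}{106761}\right) = - \frac{629483}{106761}$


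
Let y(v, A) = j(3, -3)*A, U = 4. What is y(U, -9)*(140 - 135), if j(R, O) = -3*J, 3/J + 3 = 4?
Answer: 405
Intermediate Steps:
J = 3 (J = 3/(-3 + 4) = 3/1 = 3*1 = 3)
j(R, O) = -9 (j(R, O) = -3*3 = -9)
y(v, A) = -9*A
y(U, -9)*(140 - 135) = (-9*(-9))*(140 - 135) = 81*5 = 405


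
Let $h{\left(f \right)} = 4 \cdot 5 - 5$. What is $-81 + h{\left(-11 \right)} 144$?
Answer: $2079$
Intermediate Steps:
$h{\left(f \right)} = 15$ ($h{\left(f \right)} = 20 - 5 = 15$)
$-81 + h{\left(-11 \right)} 144 = -81 + 15 \cdot 144 = -81 + 2160 = 2079$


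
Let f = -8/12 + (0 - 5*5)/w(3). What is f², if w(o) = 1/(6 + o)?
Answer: 458329/9 ≈ 50925.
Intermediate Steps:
f = -677/3 (f = -8/12 + (0 - 5*5)/(1/(6 + 3)) = -8*1/12 + (0 - 25)/(1/9) = -⅔ - 25/⅑ = -⅔ - 25*9 = -⅔ - 225 = -677/3 ≈ -225.67)
f² = (-677/3)² = 458329/9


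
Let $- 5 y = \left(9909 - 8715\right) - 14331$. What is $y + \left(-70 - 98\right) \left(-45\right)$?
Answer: $\frac{50937}{5} \approx 10187.0$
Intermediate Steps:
$y = \frac{13137}{5}$ ($y = - \frac{\left(9909 - 8715\right) - 14331}{5} = - \frac{1194 - 14331}{5} = \left(- \frac{1}{5}\right) \left(-13137\right) = \frac{13137}{5} \approx 2627.4$)
$y + \left(-70 - 98\right) \left(-45\right) = \frac{13137}{5} + \left(-70 - 98\right) \left(-45\right) = \frac{13137}{5} - -7560 = \frac{13137}{5} + 7560 = \frac{50937}{5}$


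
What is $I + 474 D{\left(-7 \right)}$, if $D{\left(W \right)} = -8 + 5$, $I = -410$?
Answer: $-1832$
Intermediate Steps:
$D{\left(W \right)} = -3$
$I + 474 D{\left(-7 \right)} = -410 + 474 \left(-3\right) = -410 - 1422 = -1832$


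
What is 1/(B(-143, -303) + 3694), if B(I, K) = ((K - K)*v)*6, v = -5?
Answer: 1/3694 ≈ 0.00027071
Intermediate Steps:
B(I, K) = 0 (B(I, K) = ((K - K)*(-5))*6 = (0*(-5))*6 = 0*6 = 0)
1/(B(-143, -303) + 3694) = 1/(0 + 3694) = 1/3694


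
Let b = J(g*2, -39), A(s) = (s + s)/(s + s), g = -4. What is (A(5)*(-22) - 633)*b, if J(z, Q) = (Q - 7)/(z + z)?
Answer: -15065/8 ≈ -1883.1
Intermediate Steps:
J(z, Q) = (-7 + Q)/(2*z) (J(z, Q) = (-7 + Q)/((2*z)) = (-7 + Q)*(1/(2*z)) = (-7 + Q)/(2*z))
A(s) = 1 (A(s) = (2*s)/((2*s)) = (2*s)*(1/(2*s)) = 1)
b = 23/8 (b = (-7 - 39)/(2*((-4*2))) = (1/2)*(-46)/(-8) = (1/2)*(-1/8)*(-46) = 23/8 ≈ 2.8750)
(A(5)*(-22) - 633)*b = (1*(-22) - 633)*(23/8) = (-22 - 633)*(23/8) = -655*23/8 = -15065/8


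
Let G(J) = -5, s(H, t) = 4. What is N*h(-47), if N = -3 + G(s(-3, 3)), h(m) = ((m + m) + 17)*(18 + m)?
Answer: -17864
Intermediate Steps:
h(m) = (17 + 2*m)*(18 + m) (h(m) = (2*m + 17)*(18 + m) = (17 + 2*m)*(18 + m))
N = -8 (N = -3 - 5 = -8)
N*h(-47) = -8*(306 + 2*(-47)² + 53*(-47)) = -8*(306 + 2*2209 - 2491) = -8*(306 + 4418 - 2491) = -8*2233 = -17864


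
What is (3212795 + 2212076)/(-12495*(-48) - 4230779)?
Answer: -5424871/3631019 ≈ -1.4940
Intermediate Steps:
(3212795 + 2212076)/(-12495*(-48) - 4230779) = 5424871/(599760 - 4230779) = 5424871/(-3631019) = 5424871*(-1/3631019) = -5424871/3631019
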